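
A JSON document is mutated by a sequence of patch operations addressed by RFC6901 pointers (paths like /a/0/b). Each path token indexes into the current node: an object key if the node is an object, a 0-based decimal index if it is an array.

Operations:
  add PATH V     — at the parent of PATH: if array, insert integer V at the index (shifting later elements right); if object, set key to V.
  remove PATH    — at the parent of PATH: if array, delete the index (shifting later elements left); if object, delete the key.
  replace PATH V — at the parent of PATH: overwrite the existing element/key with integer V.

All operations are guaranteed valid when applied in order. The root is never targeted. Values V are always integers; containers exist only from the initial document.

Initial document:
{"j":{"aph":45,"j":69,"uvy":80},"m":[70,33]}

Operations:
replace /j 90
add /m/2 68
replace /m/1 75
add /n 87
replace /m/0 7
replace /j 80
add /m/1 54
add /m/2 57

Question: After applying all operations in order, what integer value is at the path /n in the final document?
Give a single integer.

Answer: 87

Derivation:
After op 1 (replace /j 90): {"j":90,"m":[70,33]}
After op 2 (add /m/2 68): {"j":90,"m":[70,33,68]}
After op 3 (replace /m/1 75): {"j":90,"m":[70,75,68]}
After op 4 (add /n 87): {"j":90,"m":[70,75,68],"n":87}
After op 5 (replace /m/0 7): {"j":90,"m":[7,75,68],"n":87}
After op 6 (replace /j 80): {"j":80,"m":[7,75,68],"n":87}
After op 7 (add /m/1 54): {"j":80,"m":[7,54,75,68],"n":87}
After op 8 (add /m/2 57): {"j":80,"m":[7,54,57,75,68],"n":87}
Value at /n: 87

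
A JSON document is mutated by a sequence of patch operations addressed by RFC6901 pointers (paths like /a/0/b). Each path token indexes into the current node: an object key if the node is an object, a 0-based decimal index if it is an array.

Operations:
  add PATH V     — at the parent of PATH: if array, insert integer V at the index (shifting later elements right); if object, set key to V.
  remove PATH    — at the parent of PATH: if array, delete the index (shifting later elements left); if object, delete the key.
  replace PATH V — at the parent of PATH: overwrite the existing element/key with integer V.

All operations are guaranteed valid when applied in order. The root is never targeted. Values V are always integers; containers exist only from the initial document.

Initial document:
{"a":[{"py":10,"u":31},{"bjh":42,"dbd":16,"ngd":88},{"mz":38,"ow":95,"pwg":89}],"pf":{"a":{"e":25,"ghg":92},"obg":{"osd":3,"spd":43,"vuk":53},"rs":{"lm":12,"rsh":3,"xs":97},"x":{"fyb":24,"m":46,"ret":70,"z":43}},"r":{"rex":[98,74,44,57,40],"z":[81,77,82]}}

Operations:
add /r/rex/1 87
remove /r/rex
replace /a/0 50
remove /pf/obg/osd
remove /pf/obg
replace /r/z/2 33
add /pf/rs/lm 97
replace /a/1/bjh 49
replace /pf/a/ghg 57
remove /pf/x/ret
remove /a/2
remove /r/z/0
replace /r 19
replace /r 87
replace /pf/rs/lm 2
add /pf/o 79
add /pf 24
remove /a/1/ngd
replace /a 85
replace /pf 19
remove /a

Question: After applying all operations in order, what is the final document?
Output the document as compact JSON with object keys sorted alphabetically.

After op 1 (add /r/rex/1 87): {"a":[{"py":10,"u":31},{"bjh":42,"dbd":16,"ngd":88},{"mz":38,"ow":95,"pwg":89}],"pf":{"a":{"e":25,"ghg":92},"obg":{"osd":3,"spd":43,"vuk":53},"rs":{"lm":12,"rsh":3,"xs":97},"x":{"fyb":24,"m":46,"ret":70,"z":43}},"r":{"rex":[98,87,74,44,57,40],"z":[81,77,82]}}
After op 2 (remove /r/rex): {"a":[{"py":10,"u":31},{"bjh":42,"dbd":16,"ngd":88},{"mz":38,"ow":95,"pwg":89}],"pf":{"a":{"e":25,"ghg":92},"obg":{"osd":3,"spd":43,"vuk":53},"rs":{"lm":12,"rsh":3,"xs":97},"x":{"fyb":24,"m":46,"ret":70,"z":43}},"r":{"z":[81,77,82]}}
After op 3 (replace /a/0 50): {"a":[50,{"bjh":42,"dbd":16,"ngd":88},{"mz":38,"ow":95,"pwg":89}],"pf":{"a":{"e":25,"ghg":92},"obg":{"osd":3,"spd":43,"vuk":53},"rs":{"lm":12,"rsh":3,"xs":97},"x":{"fyb":24,"m":46,"ret":70,"z":43}},"r":{"z":[81,77,82]}}
After op 4 (remove /pf/obg/osd): {"a":[50,{"bjh":42,"dbd":16,"ngd":88},{"mz":38,"ow":95,"pwg":89}],"pf":{"a":{"e":25,"ghg":92},"obg":{"spd":43,"vuk":53},"rs":{"lm":12,"rsh":3,"xs":97},"x":{"fyb":24,"m":46,"ret":70,"z":43}},"r":{"z":[81,77,82]}}
After op 5 (remove /pf/obg): {"a":[50,{"bjh":42,"dbd":16,"ngd":88},{"mz":38,"ow":95,"pwg":89}],"pf":{"a":{"e":25,"ghg":92},"rs":{"lm":12,"rsh":3,"xs":97},"x":{"fyb":24,"m":46,"ret":70,"z":43}},"r":{"z":[81,77,82]}}
After op 6 (replace /r/z/2 33): {"a":[50,{"bjh":42,"dbd":16,"ngd":88},{"mz":38,"ow":95,"pwg":89}],"pf":{"a":{"e":25,"ghg":92},"rs":{"lm":12,"rsh":3,"xs":97},"x":{"fyb":24,"m":46,"ret":70,"z":43}},"r":{"z":[81,77,33]}}
After op 7 (add /pf/rs/lm 97): {"a":[50,{"bjh":42,"dbd":16,"ngd":88},{"mz":38,"ow":95,"pwg":89}],"pf":{"a":{"e":25,"ghg":92},"rs":{"lm":97,"rsh":3,"xs":97},"x":{"fyb":24,"m":46,"ret":70,"z":43}},"r":{"z":[81,77,33]}}
After op 8 (replace /a/1/bjh 49): {"a":[50,{"bjh":49,"dbd":16,"ngd":88},{"mz":38,"ow":95,"pwg":89}],"pf":{"a":{"e":25,"ghg":92},"rs":{"lm":97,"rsh":3,"xs":97},"x":{"fyb":24,"m":46,"ret":70,"z":43}},"r":{"z":[81,77,33]}}
After op 9 (replace /pf/a/ghg 57): {"a":[50,{"bjh":49,"dbd":16,"ngd":88},{"mz":38,"ow":95,"pwg":89}],"pf":{"a":{"e":25,"ghg":57},"rs":{"lm":97,"rsh":3,"xs":97},"x":{"fyb":24,"m":46,"ret":70,"z":43}},"r":{"z":[81,77,33]}}
After op 10 (remove /pf/x/ret): {"a":[50,{"bjh":49,"dbd":16,"ngd":88},{"mz":38,"ow":95,"pwg":89}],"pf":{"a":{"e":25,"ghg":57},"rs":{"lm":97,"rsh":3,"xs":97},"x":{"fyb":24,"m":46,"z":43}},"r":{"z":[81,77,33]}}
After op 11 (remove /a/2): {"a":[50,{"bjh":49,"dbd":16,"ngd":88}],"pf":{"a":{"e":25,"ghg":57},"rs":{"lm":97,"rsh":3,"xs":97},"x":{"fyb":24,"m":46,"z":43}},"r":{"z":[81,77,33]}}
After op 12 (remove /r/z/0): {"a":[50,{"bjh":49,"dbd":16,"ngd":88}],"pf":{"a":{"e":25,"ghg":57},"rs":{"lm":97,"rsh":3,"xs":97},"x":{"fyb":24,"m":46,"z":43}},"r":{"z":[77,33]}}
After op 13 (replace /r 19): {"a":[50,{"bjh":49,"dbd":16,"ngd":88}],"pf":{"a":{"e":25,"ghg":57},"rs":{"lm":97,"rsh":3,"xs":97},"x":{"fyb":24,"m":46,"z":43}},"r":19}
After op 14 (replace /r 87): {"a":[50,{"bjh":49,"dbd":16,"ngd":88}],"pf":{"a":{"e":25,"ghg":57},"rs":{"lm":97,"rsh":3,"xs":97},"x":{"fyb":24,"m":46,"z":43}},"r":87}
After op 15 (replace /pf/rs/lm 2): {"a":[50,{"bjh":49,"dbd":16,"ngd":88}],"pf":{"a":{"e":25,"ghg":57},"rs":{"lm":2,"rsh":3,"xs":97},"x":{"fyb":24,"m":46,"z":43}},"r":87}
After op 16 (add /pf/o 79): {"a":[50,{"bjh":49,"dbd":16,"ngd":88}],"pf":{"a":{"e":25,"ghg":57},"o":79,"rs":{"lm":2,"rsh":3,"xs":97},"x":{"fyb":24,"m":46,"z":43}},"r":87}
After op 17 (add /pf 24): {"a":[50,{"bjh":49,"dbd":16,"ngd":88}],"pf":24,"r":87}
After op 18 (remove /a/1/ngd): {"a":[50,{"bjh":49,"dbd":16}],"pf":24,"r":87}
After op 19 (replace /a 85): {"a":85,"pf":24,"r":87}
After op 20 (replace /pf 19): {"a":85,"pf":19,"r":87}
After op 21 (remove /a): {"pf":19,"r":87}

Answer: {"pf":19,"r":87}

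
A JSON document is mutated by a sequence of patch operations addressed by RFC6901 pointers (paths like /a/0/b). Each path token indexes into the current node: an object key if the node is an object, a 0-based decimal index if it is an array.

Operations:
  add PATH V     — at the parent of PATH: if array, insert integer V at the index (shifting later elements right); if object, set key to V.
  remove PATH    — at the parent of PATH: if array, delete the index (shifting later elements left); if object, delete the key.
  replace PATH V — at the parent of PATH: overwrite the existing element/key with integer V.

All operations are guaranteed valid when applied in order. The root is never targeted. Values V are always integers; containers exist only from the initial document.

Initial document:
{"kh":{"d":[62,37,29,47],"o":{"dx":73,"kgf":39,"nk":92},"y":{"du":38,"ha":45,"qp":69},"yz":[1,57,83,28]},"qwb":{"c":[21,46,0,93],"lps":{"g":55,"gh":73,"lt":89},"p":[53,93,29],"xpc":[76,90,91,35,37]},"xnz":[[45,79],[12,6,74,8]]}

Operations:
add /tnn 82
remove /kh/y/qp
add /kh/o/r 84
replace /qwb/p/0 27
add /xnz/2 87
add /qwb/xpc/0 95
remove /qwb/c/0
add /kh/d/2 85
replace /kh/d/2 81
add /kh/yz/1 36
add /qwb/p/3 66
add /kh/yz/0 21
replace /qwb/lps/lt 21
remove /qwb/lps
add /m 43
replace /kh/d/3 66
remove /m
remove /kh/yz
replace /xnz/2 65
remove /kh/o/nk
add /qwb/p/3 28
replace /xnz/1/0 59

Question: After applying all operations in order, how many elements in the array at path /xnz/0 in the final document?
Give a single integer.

Answer: 2

Derivation:
After op 1 (add /tnn 82): {"kh":{"d":[62,37,29,47],"o":{"dx":73,"kgf":39,"nk":92},"y":{"du":38,"ha":45,"qp":69},"yz":[1,57,83,28]},"qwb":{"c":[21,46,0,93],"lps":{"g":55,"gh":73,"lt":89},"p":[53,93,29],"xpc":[76,90,91,35,37]},"tnn":82,"xnz":[[45,79],[12,6,74,8]]}
After op 2 (remove /kh/y/qp): {"kh":{"d":[62,37,29,47],"o":{"dx":73,"kgf":39,"nk":92},"y":{"du":38,"ha":45},"yz":[1,57,83,28]},"qwb":{"c":[21,46,0,93],"lps":{"g":55,"gh":73,"lt":89},"p":[53,93,29],"xpc":[76,90,91,35,37]},"tnn":82,"xnz":[[45,79],[12,6,74,8]]}
After op 3 (add /kh/o/r 84): {"kh":{"d":[62,37,29,47],"o":{"dx":73,"kgf":39,"nk":92,"r":84},"y":{"du":38,"ha":45},"yz":[1,57,83,28]},"qwb":{"c":[21,46,0,93],"lps":{"g":55,"gh":73,"lt":89},"p":[53,93,29],"xpc":[76,90,91,35,37]},"tnn":82,"xnz":[[45,79],[12,6,74,8]]}
After op 4 (replace /qwb/p/0 27): {"kh":{"d":[62,37,29,47],"o":{"dx":73,"kgf":39,"nk":92,"r":84},"y":{"du":38,"ha":45},"yz":[1,57,83,28]},"qwb":{"c":[21,46,0,93],"lps":{"g":55,"gh":73,"lt":89},"p":[27,93,29],"xpc":[76,90,91,35,37]},"tnn":82,"xnz":[[45,79],[12,6,74,8]]}
After op 5 (add /xnz/2 87): {"kh":{"d":[62,37,29,47],"o":{"dx":73,"kgf":39,"nk":92,"r":84},"y":{"du":38,"ha":45},"yz":[1,57,83,28]},"qwb":{"c":[21,46,0,93],"lps":{"g":55,"gh":73,"lt":89},"p":[27,93,29],"xpc":[76,90,91,35,37]},"tnn":82,"xnz":[[45,79],[12,6,74,8],87]}
After op 6 (add /qwb/xpc/0 95): {"kh":{"d":[62,37,29,47],"o":{"dx":73,"kgf":39,"nk":92,"r":84},"y":{"du":38,"ha":45},"yz":[1,57,83,28]},"qwb":{"c":[21,46,0,93],"lps":{"g":55,"gh":73,"lt":89},"p":[27,93,29],"xpc":[95,76,90,91,35,37]},"tnn":82,"xnz":[[45,79],[12,6,74,8],87]}
After op 7 (remove /qwb/c/0): {"kh":{"d":[62,37,29,47],"o":{"dx":73,"kgf":39,"nk":92,"r":84},"y":{"du":38,"ha":45},"yz":[1,57,83,28]},"qwb":{"c":[46,0,93],"lps":{"g":55,"gh":73,"lt":89},"p":[27,93,29],"xpc":[95,76,90,91,35,37]},"tnn":82,"xnz":[[45,79],[12,6,74,8],87]}
After op 8 (add /kh/d/2 85): {"kh":{"d":[62,37,85,29,47],"o":{"dx":73,"kgf":39,"nk":92,"r":84},"y":{"du":38,"ha":45},"yz":[1,57,83,28]},"qwb":{"c":[46,0,93],"lps":{"g":55,"gh":73,"lt":89},"p":[27,93,29],"xpc":[95,76,90,91,35,37]},"tnn":82,"xnz":[[45,79],[12,6,74,8],87]}
After op 9 (replace /kh/d/2 81): {"kh":{"d":[62,37,81,29,47],"o":{"dx":73,"kgf":39,"nk":92,"r":84},"y":{"du":38,"ha":45},"yz":[1,57,83,28]},"qwb":{"c":[46,0,93],"lps":{"g":55,"gh":73,"lt":89},"p":[27,93,29],"xpc":[95,76,90,91,35,37]},"tnn":82,"xnz":[[45,79],[12,6,74,8],87]}
After op 10 (add /kh/yz/1 36): {"kh":{"d":[62,37,81,29,47],"o":{"dx":73,"kgf":39,"nk":92,"r":84},"y":{"du":38,"ha":45},"yz":[1,36,57,83,28]},"qwb":{"c":[46,0,93],"lps":{"g":55,"gh":73,"lt":89},"p":[27,93,29],"xpc":[95,76,90,91,35,37]},"tnn":82,"xnz":[[45,79],[12,6,74,8],87]}
After op 11 (add /qwb/p/3 66): {"kh":{"d":[62,37,81,29,47],"o":{"dx":73,"kgf":39,"nk":92,"r":84},"y":{"du":38,"ha":45},"yz":[1,36,57,83,28]},"qwb":{"c":[46,0,93],"lps":{"g":55,"gh":73,"lt":89},"p":[27,93,29,66],"xpc":[95,76,90,91,35,37]},"tnn":82,"xnz":[[45,79],[12,6,74,8],87]}
After op 12 (add /kh/yz/0 21): {"kh":{"d":[62,37,81,29,47],"o":{"dx":73,"kgf":39,"nk":92,"r":84},"y":{"du":38,"ha":45},"yz":[21,1,36,57,83,28]},"qwb":{"c":[46,0,93],"lps":{"g":55,"gh":73,"lt":89},"p":[27,93,29,66],"xpc":[95,76,90,91,35,37]},"tnn":82,"xnz":[[45,79],[12,6,74,8],87]}
After op 13 (replace /qwb/lps/lt 21): {"kh":{"d":[62,37,81,29,47],"o":{"dx":73,"kgf":39,"nk":92,"r":84},"y":{"du":38,"ha":45},"yz":[21,1,36,57,83,28]},"qwb":{"c":[46,0,93],"lps":{"g":55,"gh":73,"lt":21},"p":[27,93,29,66],"xpc":[95,76,90,91,35,37]},"tnn":82,"xnz":[[45,79],[12,6,74,8],87]}
After op 14 (remove /qwb/lps): {"kh":{"d":[62,37,81,29,47],"o":{"dx":73,"kgf":39,"nk":92,"r":84},"y":{"du":38,"ha":45},"yz":[21,1,36,57,83,28]},"qwb":{"c":[46,0,93],"p":[27,93,29,66],"xpc":[95,76,90,91,35,37]},"tnn":82,"xnz":[[45,79],[12,6,74,8],87]}
After op 15 (add /m 43): {"kh":{"d":[62,37,81,29,47],"o":{"dx":73,"kgf":39,"nk":92,"r":84},"y":{"du":38,"ha":45},"yz":[21,1,36,57,83,28]},"m":43,"qwb":{"c":[46,0,93],"p":[27,93,29,66],"xpc":[95,76,90,91,35,37]},"tnn":82,"xnz":[[45,79],[12,6,74,8],87]}
After op 16 (replace /kh/d/3 66): {"kh":{"d":[62,37,81,66,47],"o":{"dx":73,"kgf":39,"nk":92,"r":84},"y":{"du":38,"ha":45},"yz":[21,1,36,57,83,28]},"m":43,"qwb":{"c":[46,0,93],"p":[27,93,29,66],"xpc":[95,76,90,91,35,37]},"tnn":82,"xnz":[[45,79],[12,6,74,8],87]}
After op 17 (remove /m): {"kh":{"d":[62,37,81,66,47],"o":{"dx":73,"kgf":39,"nk":92,"r":84},"y":{"du":38,"ha":45},"yz":[21,1,36,57,83,28]},"qwb":{"c":[46,0,93],"p":[27,93,29,66],"xpc":[95,76,90,91,35,37]},"tnn":82,"xnz":[[45,79],[12,6,74,8],87]}
After op 18 (remove /kh/yz): {"kh":{"d":[62,37,81,66,47],"o":{"dx":73,"kgf":39,"nk":92,"r":84},"y":{"du":38,"ha":45}},"qwb":{"c":[46,0,93],"p":[27,93,29,66],"xpc":[95,76,90,91,35,37]},"tnn":82,"xnz":[[45,79],[12,6,74,8],87]}
After op 19 (replace /xnz/2 65): {"kh":{"d":[62,37,81,66,47],"o":{"dx":73,"kgf":39,"nk":92,"r":84},"y":{"du":38,"ha":45}},"qwb":{"c":[46,0,93],"p":[27,93,29,66],"xpc":[95,76,90,91,35,37]},"tnn":82,"xnz":[[45,79],[12,6,74,8],65]}
After op 20 (remove /kh/o/nk): {"kh":{"d":[62,37,81,66,47],"o":{"dx":73,"kgf":39,"r":84},"y":{"du":38,"ha":45}},"qwb":{"c":[46,0,93],"p":[27,93,29,66],"xpc":[95,76,90,91,35,37]},"tnn":82,"xnz":[[45,79],[12,6,74,8],65]}
After op 21 (add /qwb/p/3 28): {"kh":{"d":[62,37,81,66,47],"o":{"dx":73,"kgf":39,"r":84},"y":{"du":38,"ha":45}},"qwb":{"c":[46,0,93],"p":[27,93,29,28,66],"xpc":[95,76,90,91,35,37]},"tnn":82,"xnz":[[45,79],[12,6,74,8],65]}
After op 22 (replace /xnz/1/0 59): {"kh":{"d":[62,37,81,66,47],"o":{"dx":73,"kgf":39,"r":84},"y":{"du":38,"ha":45}},"qwb":{"c":[46,0,93],"p":[27,93,29,28,66],"xpc":[95,76,90,91,35,37]},"tnn":82,"xnz":[[45,79],[59,6,74,8],65]}
Size at path /xnz/0: 2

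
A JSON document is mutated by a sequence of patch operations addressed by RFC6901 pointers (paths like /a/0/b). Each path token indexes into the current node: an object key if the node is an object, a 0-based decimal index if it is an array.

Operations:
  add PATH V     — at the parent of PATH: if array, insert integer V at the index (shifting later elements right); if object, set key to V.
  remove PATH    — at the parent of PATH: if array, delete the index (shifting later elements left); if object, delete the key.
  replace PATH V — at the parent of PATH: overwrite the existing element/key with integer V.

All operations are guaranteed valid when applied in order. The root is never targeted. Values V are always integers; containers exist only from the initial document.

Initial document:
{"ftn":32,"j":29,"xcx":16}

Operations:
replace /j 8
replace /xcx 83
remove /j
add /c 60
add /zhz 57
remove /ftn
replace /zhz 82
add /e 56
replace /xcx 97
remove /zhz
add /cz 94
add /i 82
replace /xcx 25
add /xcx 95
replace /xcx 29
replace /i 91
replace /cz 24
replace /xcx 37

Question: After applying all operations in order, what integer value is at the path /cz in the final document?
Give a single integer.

After op 1 (replace /j 8): {"ftn":32,"j":8,"xcx":16}
After op 2 (replace /xcx 83): {"ftn":32,"j":8,"xcx":83}
After op 3 (remove /j): {"ftn":32,"xcx":83}
After op 4 (add /c 60): {"c":60,"ftn":32,"xcx":83}
After op 5 (add /zhz 57): {"c":60,"ftn":32,"xcx":83,"zhz":57}
After op 6 (remove /ftn): {"c":60,"xcx":83,"zhz":57}
After op 7 (replace /zhz 82): {"c":60,"xcx":83,"zhz":82}
After op 8 (add /e 56): {"c":60,"e":56,"xcx":83,"zhz":82}
After op 9 (replace /xcx 97): {"c":60,"e":56,"xcx":97,"zhz":82}
After op 10 (remove /zhz): {"c":60,"e":56,"xcx":97}
After op 11 (add /cz 94): {"c":60,"cz":94,"e":56,"xcx":97}
After op 12 (add /i 82): {"c":60,"cz":94,"e":56,"i":82,"xcx":97}
After op 13 (replace /xcx 25): {"c":60,"cz":94,"e":56,"i":82,"xcx":25}
After op 14 (add /xcx 95): {"c":60,"cz":94,"e":56,"i":82,"xcx":95}
After op 15 (replace /xcx 29): {"c":60,"cz":94,"e":56,"i":82,"xcx":29}
After op 16 (replace /i 91): {"c":60,"cz":94,"e":56,"i":91,"xcx":29}
After op 17 (replace /cz 24): {"c":60,"cz":24,"e":56,"i":91,"xcx":29}
After op 18 (replace /xcx 37): {"c":60,"cz":24,"e":56,"i":91,"xcx":37}
Value at /cz: 24

Answer: 24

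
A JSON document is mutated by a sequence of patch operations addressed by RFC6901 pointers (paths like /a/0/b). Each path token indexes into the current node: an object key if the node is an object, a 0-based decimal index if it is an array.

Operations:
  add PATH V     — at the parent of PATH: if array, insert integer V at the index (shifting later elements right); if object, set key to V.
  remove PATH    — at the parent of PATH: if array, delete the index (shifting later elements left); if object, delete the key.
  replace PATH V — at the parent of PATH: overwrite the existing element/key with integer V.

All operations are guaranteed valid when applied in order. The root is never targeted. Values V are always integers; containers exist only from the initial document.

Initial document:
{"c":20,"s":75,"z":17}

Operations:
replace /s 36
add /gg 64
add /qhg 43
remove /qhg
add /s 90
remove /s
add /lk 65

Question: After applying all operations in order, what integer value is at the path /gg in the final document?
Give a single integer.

After op 1 (replace /s 36): {"c":20,"s":36,"z":17}
After op 2 (add /gg 64): {"c":20,"gg":64,"s":36,"z":17}
After op 3 (add /qhg 43): {"c":20,"gg":64,"qhg":43,"s":36,"z":17}
After op 4 (remove /qhg): {"c":20,"gg":64,"s":36,"z":17}
After op 5 (add /s 90): {"c":20,"gg":64,"s":90,"z":17}
After op 6 (remove /s): {"c":20,"gg":64,"z":17}
After op 7 (add /lk 65): {"c":20,"gg":64,"lk":65,"z":17}
Value at /gg: 64

Answer: 64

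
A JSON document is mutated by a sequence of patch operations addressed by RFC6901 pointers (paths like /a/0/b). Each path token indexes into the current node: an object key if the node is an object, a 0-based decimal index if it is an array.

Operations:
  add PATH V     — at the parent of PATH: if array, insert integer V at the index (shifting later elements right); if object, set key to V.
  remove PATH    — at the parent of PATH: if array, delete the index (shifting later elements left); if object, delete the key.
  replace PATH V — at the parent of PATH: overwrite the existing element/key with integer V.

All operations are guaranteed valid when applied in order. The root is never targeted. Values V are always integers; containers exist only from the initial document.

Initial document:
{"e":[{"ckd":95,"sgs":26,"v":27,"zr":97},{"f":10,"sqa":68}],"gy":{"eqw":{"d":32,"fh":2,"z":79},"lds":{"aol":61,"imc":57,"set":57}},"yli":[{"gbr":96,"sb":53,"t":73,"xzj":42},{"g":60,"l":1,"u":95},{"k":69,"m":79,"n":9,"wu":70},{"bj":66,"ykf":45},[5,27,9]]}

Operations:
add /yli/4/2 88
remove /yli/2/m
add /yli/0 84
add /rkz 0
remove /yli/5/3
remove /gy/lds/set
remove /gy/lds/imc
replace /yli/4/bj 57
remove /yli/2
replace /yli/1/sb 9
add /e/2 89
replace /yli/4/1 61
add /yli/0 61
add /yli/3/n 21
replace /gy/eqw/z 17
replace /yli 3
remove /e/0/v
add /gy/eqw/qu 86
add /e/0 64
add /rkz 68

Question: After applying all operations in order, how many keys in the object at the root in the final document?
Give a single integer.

After op 1 (add /yli/4/2 88): {"e":[{"ckd":95,"sgs":26,"v":27,"zr":97},{"f":10,"sqa":68}],"gy":{"eqw":{"d":32,"fh":2,"z":79},"lds":{"aol":61,"imc":57,"set":57}},"yli":[{"gbr":96,"sb":53,"t":73,"xzj":42},{"g":60,"l":1,"u":95},{"k":69,"m":79,"n":9,"wu":70},{"bj":66,"ykf":45},[5,27,88,9]]}
After op 2 (remove /yli/2/m): {"e":[{"ckd":95,"sgs":26,"v":27,"zr":97},{"f":10,"sqa":68}],"gy":{"eqw":{"d":32,"fh":2,"z":79},"lds":{"aol":61,"imc":57,"set":57}},"yli":[{"gbr":96,"sb":53,"t":73,"xzj":42},{"g":60,"l":1,"u":95},{"k":69,"n":9,"wu":70},{"bj":66,"ykf":45},[5,27,88,9]]}
After op 3 (add /yli/0 84): {"e":[{"ckd":95,"sgs":26,"v":27,"zr":97},{"f":10,"sqa":68}],"gy":{"eqw":{"d":32,"fh":2,"z":79},"lds":{"aol":61,"imc":57,"set":57}},"yli":[84,{"gbr":96,"sb":53,"t":73,"xzj":42},{"g":60,"l":1,"u":95},{"k":69,"n":9,"wu":70},{"bj":66,"ykf":45},[5,27,88,9]]}
After op 4 (add /rkz 0): {"e":[{"ckd":95,"sgs":26,"v":27,"zr":97},{"f":10,"sqa":68}],"gy":{"eqw":{"d":32,"fh":2,"z":79},"lds":{"aol":61,"imc":57,"set":57}},"rkz":0,"yli":[84,{"gbr":96,"sb":53,"t":73,"xzj":42},{"g":60,"l":1,"u":95},{"k":69,"n":9,"wu":70},{"bj":66,"ykf":45},[5,27,88,9]]}
After op 5 (remove /yli/5/3): {"e":[{"ckd":95,"sgs":26,"v":27,"zr":97},{"f":10,"sqa":68}],"gy":{"eqw":{"d":32,"fh":2,"z":79},"lds":{"aol":61,"imc":57,"set":57}},"rkz":0,"yli":[84,{"gbr":96,"sb":53,"t":73,"xzj":42},{"g":60,"l":1,"u":95},{"k":69,"n":9,"wu":70},{"bj":66,"ykf":45},[5,27,88]]}
After op 6 (remove /gy/lds/set): {"e":[{"ckd":95,"sgs":26,"v":27,"zr":97},{"f":10,"sqa":68}],"gy":{"eqw":{"d":32,"fh":2,"z":79},"lds":{"aol":61,"imc":57}},"rkz":0,"yli":[84,{"gbr":96,"sb":53,"t":73,"xzj":42},{"g":60,"l":1,"u":95},{"k":69,"n":9,"wu":70},{"bj":66,"ykf":45},[5,27,88]]}
After op 7 (remove /gy/lds/imc): {"e":[{"ckd":95,"sgs":26,"v":27,"zr":97},{"f":10,"sqa":68}],"gy":{"eqw":{"d":32,"fh":2,"z":79},"lds":{"aol":61}},"rkz":0,"yli":[84,{"gbr":96,"sb":53,"t":73,"xzj":42},{"g":60,"l":1,"u":95},{"k":69,"n":9,"wu":70},{"bj":66,"ykf":45},[5,27,88]]}
After op 8 (replace /yli/4/bj 57): {"e":[{"ckd":95,"sgs":26,"v":27,"zr":97},{"f":10,"sqa":68}],"gy":{"eqw":{"d":32,"fh":2,"z":79},"lds":{"aol":61}},"rkz":0,"yli":[84,{"gbr":96,"sb":53,"t":73,"xzj":42},{"g":60,"l":1,"u":95},{"k":69,"n":9,"wu":70},{"bj":57,"ykf":45},[5,27,88]]}
After op 9 (remove /yli/2): {"e":[{"ckd":95,"sgs":26,"v":27,"zr":97},{"f":10,"sqa":68}],"gy":{"eqw":{"d":32,"fh":2,"z":79},"lds":{"aol":61}},"rkz":0,"yli":[84,{"gbr":96,"sb":53,"t":73,"xzj":42},{"k":69,"n":9,"wu":70},{"bj":57,"ykf":45},[5,27,88]]}
After op 10 (replace /yli/1/sb 9): {"e":[{"ckd":95,"sgs":26,"v":27,"zr":97},{"f":10,"sqa":68}],"gy":{"eqw":{"d":32,"fh":2,"z":79},"lds":{"aol":61}},"rkz":0,"yli":[84,{"gbr":96,"sb":9,"t":73,"xzj":42},{"k":69,"n":9,"wu":70},{"bj":57,"ykf":45},[5,27,88]]}
After op 11 (add /e/2 89): {"e":[{"ckd":95,"sgs":26,"v":27,"zr":97},{"f":10,"sqa":68},89],"gy":{"eqw":{"d":32,"fh":2,"z":79},"lds":{"aol":61}},"rkz":0,"yli":[84,{"gbr":96,"sb":9,"t":73,"xzj":42},{"k":69,"n":9,"wu":70},{"bj":57,"ykf":45},[5,27,88]]}
After op 12 (replace /yli/4/1 61): {"e":[{"ckd":95,"sgs":26,"v":27,"zr":97},{"f":10,"sqa":68},89],"gy":{"eqw":{"d":32,"fh":2,"z":79},"lds":{"aol":61}},"rkz":0,"yli":[84,{"gbr":96,"sb":9,"t":73,"xzj":42},{"k":69,"n":9,"wu":70},{"bj":57,"ykf":45},[5,61,88]]}
After op 13 (add /yli/0 61): {"e":[{"ckd":95,"sgs":26,"v":27,"zr":97},{"f":10,"sqa":68},89],"gy":{"eqw":{"d":32,"fh":2,"z":79},"lds":{"aol":61}},"rkz":0,"yli":[61,84,{"gbr":96,"sb":9,"t":73,"xzj":42},{"k":69,"n":9,"wu":70},{"bj":57,"ykf":45},[5,61,88]]}
After op 14 (add /yli/3/n 21): {"e":[{"ckd":95,"sgs":26,"v":27,"zr":97},{"f":10,"sqa":68},89],"gy":{"eqw":{"d":32,"fh":2,"z":79},"lds":{"aol":61}},"rkz":0,"yli":[61,84,{"gbr":96,"sb":9,"t":73,"xzj":42},{"k":69,"n":21,"wu":70},{"bj":57,"ykf":45},[5,61,88]]}
After op 15 (replace /gy/eqw/z 17): {"e":[{"ckd":95,"sgs":26,"v":27,"zr":97},{"f":10,"sqa":68},89],"gy":{"eqw":{"d":32,"fh":2,"z":17},"lds":{"aol":61}},"rkz":0,"yli":[61,84,{"gbr":96,"sb":9,"t":73,"xzj":42},{"k":69,"n":21,"wu":70},{"bj":57,"ykf":45},[5,61,88]]}
After op 16 (replace /yli 3): {"e":[{"ckd":95,"sgs":26,"v":27,"zr":97},{"f":10,"sqa":68},89],"gy":{"eqw":{"d":32,"fh":2,"z":17},"lds":{"aol":61}},"rkz":0,"yli":3}
After op 17 (remove /e/0/v): {"e":[{"ckd":95,"sgs":26,"zr":97},{"f":10,"sqa":68},89],"gy":{"eqw":{"d":32,"fh":2,"z":17},"lds":{"aol":61}},"rkz":0,"yli":3}
After op 18 (add /gy/eqw/qu 86): {"e":[{"ckd":95,"sgs":26,"zr":97},{"f":10,"sqa":68},89],"gy":{"eqw":{"d":32,"fh":2,"qu":86,"z":17},"lds":{"aol":61}},"rkz":0,"yli":3}
After op 19 (add /e/0 64): {"e":[64,{"ckd":95,"sgs":26,"zr":97},{"f":10,"sqa":68},89],"gy":{"eqw":{"d":32,"fh":2,"qu":86,"z":17},"lds":{"aol":61}},"rkz":0,"yli":3}
After op 20 (add /rkz 68): {"e":[64,{"ckd":95,"sgs":26,"zr":97},{"f":10,"sqa":68},89],"gy":{"eqw":{"d":32,"fh":2,"qu":86,"z":17},"lds":{"aol":61}},"rkz":68,"yli":3}
Size at the root: 4

Answer: 4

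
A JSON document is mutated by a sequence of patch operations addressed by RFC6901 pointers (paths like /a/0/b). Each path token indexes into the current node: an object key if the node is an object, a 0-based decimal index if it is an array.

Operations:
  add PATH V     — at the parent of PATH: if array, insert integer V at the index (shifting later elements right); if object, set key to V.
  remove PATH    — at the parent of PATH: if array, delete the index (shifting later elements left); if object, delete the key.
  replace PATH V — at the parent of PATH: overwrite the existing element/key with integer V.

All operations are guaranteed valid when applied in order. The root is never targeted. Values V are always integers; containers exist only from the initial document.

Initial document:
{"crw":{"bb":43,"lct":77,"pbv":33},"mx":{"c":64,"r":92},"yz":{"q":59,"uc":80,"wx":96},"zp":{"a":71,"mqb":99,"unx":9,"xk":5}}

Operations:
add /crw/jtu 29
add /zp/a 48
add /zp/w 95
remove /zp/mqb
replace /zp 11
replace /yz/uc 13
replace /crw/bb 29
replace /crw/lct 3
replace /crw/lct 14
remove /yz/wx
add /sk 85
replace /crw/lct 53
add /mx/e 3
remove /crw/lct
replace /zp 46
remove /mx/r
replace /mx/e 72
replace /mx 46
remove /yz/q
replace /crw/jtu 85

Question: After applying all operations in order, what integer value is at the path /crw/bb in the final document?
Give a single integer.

Answer: 29

Derivation:
After op 1 (add /crw/jtu 29): {"crw":{"bb":43,"jtu":29,"lct":77,"pbv":33},"mx":{"c":64,"r":92},"yz":{"q":59,"uc":80,"wx":96},"zp":{"a":71,"mqb":99,"unx":9,"xk":5}}
After op 2 (add /zp/a 48): {"crw":{"bb":43,"jtu":29,"lct":77,"pbv":33},"mx":{"c":64,"r":92},"yz":{"q":59,"uc":80,"wx":96},"zp":{"a":48,"mqb":99,"unx":9,"xk":5}}
After op 3 (add /zp/w 95): {"crw":{"bb":43,"jtu":29,"lct":77,"pbv":33},"mx":{"c":64,"r":92},"yz":{"q":59,"uc":80,"wx":96},"zp":{"a":48,"mqb":99,"unx":9,"w":95,"xk":5}}
After op 4 (remove /zp/mqb): {"crw":{"bb":43,"jtu":29,"lct":77,"pbv":33},"mx":{"c":64,"r":92},"yz":{"q":59,"uc":80,"wx":96},"zp":{"a":48,"unx":9,"w":95,"xk":5}}
After op 5 (replace /zp 11): {"crw":{"bb":43,"jtu":29,"lct":77,"pbv":33},"mx":{"c":64,"r":92},"yz":{"q":59,"uc":80,"wx":96},"zp":11}
After op 6 (replace /yz/uc 13): {"crw":{"bb":43,"jtu":29,"lct":77,"pbv":33},"mx":{"c":64,"r":92},"yz":{"q":59,"uc":13,"wx":96},"zp":11}
After op 7 (replace /crw/bb 29): {"crw":{"bb":29,"jtu":29,"lct":77,"pbv":33},"mx":{"c":64,"r":92},"yz":{"q":59,"uc":13,"wx":96},"zp":11}
After op 8 (replace /crw/lct 3): {"crw":{"bb":29,"jtu":29,"lct":3,"pbv":33},"mx":{"c":64,"r":92},"yz":{"q":59,"uc":13,"wx":96},"zp":11}
After op 9 (replace /crw/lct 14): {"crw":{"bb":29,"jtu":29,"lct":14,"pbv":33},"mx":{"c":64,"r":92},"yz":{"q":59,"uc":13,"wx":96},"zp":11}
After op 10 (remove /yz/wx): {"crw":{"bb":29,"jtu":29,"lct":14,"pbv":33},"mx":{"c":64,"r":92},"yz":{"q":59,"uc":13},"zp":11}
After op 11 (add /sk 85): {"crw":{"bb":29,"jtu":29,"lct":14,"pbv":33},"mx":{"c":64,"r":92},"sk":85,"yz":{"q":59,"uc":13},"zp":11}
After op 12 (replace /crw/lct 53): {"crw":{"bb":29,"jtu":29,"lct":53,"pbv":33},"mx":{"c":64,"r":92},"sk":85,"yz":{"q":59,"uc":13},"zp":11}
After op 13 (add /mx/e 3): {"crw":{"bb":29,"jtu":29,"lct":53,"pbv":33},"mx":{"c":64,"e":3,"r":92},"sk":85,"yz":{"q":59,"uc":13},"zp":11}
After op 14 (remove /crw/lct): {"crw":{"bb":29,"jtu":29,"pbv":33},"mx":{"c":64,"e":3,"r":92},"sk":85,"yz":{"q":59,"uc":13},"zp":11}
After op 15 (replace /zp 46): {"crw":{"bb":29,"jtu":29,"pbv":33},"mx":{"c":64,"e":3,"r":92},"sk":85,"yz":{"q":59,"uc":13},"zp":46}
After op 16 (remove /mx/r): {"crw":{"bb":29,"jtu":29,"pbv":33},"mx":{"c":64,"e":3},"sk":85,"yz":{"q":59,"uc":13},"zp":46}
After op 17 (replace /mx/e 72): {"crw":{"bb":29,"jtu":29,"pbv":33},"mx":{"c":64,"e":72},"sk":85,"yz":{"q":59,"uc":13},"zp":46}
After op 18 (replace /mx 46): {"crw":{"bb":29,"jtu":29,"pbv":33},"mx":46,"sk":85,"yz":{"q":59,"uc":13},"zp":46}
After op 19 (remove /yz/q): {"crw":{"bb":29,"jtu":29,"pbv":33},"mx":46,"sk":85,"yz":{"uc":13},"zp":46}
After op 20 (replace /crw/jtu 85): {"crw":{"bb":29,"jtu":85,"pbv":33},"mx":46,"sk":85,"yz":{"uc":13},"zp":46}
Value at /crw/bb: 29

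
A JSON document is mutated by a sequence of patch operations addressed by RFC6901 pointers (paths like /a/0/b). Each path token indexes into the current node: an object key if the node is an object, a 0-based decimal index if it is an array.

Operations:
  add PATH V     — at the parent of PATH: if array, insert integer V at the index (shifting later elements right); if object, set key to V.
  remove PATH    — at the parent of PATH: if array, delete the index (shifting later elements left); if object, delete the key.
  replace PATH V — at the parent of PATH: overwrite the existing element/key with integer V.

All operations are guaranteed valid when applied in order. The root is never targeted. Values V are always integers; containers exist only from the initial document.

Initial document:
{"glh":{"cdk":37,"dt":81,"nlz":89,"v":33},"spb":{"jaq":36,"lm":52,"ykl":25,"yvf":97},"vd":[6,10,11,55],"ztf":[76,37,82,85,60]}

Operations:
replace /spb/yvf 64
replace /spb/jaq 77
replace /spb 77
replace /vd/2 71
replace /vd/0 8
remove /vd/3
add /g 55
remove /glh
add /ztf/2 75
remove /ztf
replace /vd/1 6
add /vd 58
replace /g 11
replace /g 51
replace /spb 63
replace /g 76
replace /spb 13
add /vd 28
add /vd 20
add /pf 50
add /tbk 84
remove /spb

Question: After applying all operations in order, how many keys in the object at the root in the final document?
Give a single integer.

Answer: 4

Derivation:
After op 1 (replace /spb/yvf 64): {"glh":{"cdk":37,"dt":81,"nlz":89,"v":33},"spb":{"jaq":36,"lm":52,"ykl":25,"yvf":64},"vd":[6,10,11,55],"ztf":[76,37,82,85,60]}
After op 2 (replace /spb/jaq 77): {"glh":{"cdk":37,"dt":81,"nlz":89,"v":33},"spb":{"jaq":77,"lm":52,"ykl":25,"yvf":64},"vd":[6,10,11,55],"ztf":[76,37,82,85,60]}
After op 3 (replace /spb 77): {"glh":{"cdk":37,"dt":81,"nlz":89,"v":33},"spb":77,"vd":[6,10,11,55],"ztf":[76,37,82,85,60]}
After op 4 (replace /vd/2 71): {"glh":{"cdk":37,"dt":81,"nlz":89,"v":33},"spb":77,"vd":[6,10,71,55],"ztf":[76,37,82,85,60]}
After op 5 (replace /vd/0 8): {"glh":{"cdk":37,"dt":81,"nlz":89,"v":33},"spb":77,"vd":[8,10,71,55],"ztf":[76,37,82,85,60]}
After op 6 (remove /vd/3): {"glh":{"cdk":37,"dt":81,"nlz":89,"v":33},"spb":77,"vd":[8,10,71],"ztf":[76,37,82,85,60]}
After op 7 (add /g 55): {"g":55,"glh":{"cdk":37,"dt":81,"nlz":89,"v":33},"spb":77,"vd":[8,10,71],"ztf":[76,37,82,85,60]}
After op 8 (remove /glh): {"g":55,"spb":77,"vd":[8,10,71],"ztf":[76,37,82,85,60]}
After op 9 (add /ztf/2 75): {"g":55,"spb":77,"vd":[8,10,71],"ztf":[76,37,75,82,85,60]}
After op 10 (remove /ztf): {"g":55,"spb":77,"vd":[8,10,71]}
After op 11 (replace /vd/1 6): {"g":55,"spb":77,"vd":[8,6,71]}
After op 12 (add /vd 58): {"g":55,"spb":77,"vd":58}
After op 13 (replace /g 11): {"g":11,"spb":77,"vd":58}
After op 14 (replace /g 51): {"g":51,"spb":77,"vd":58}
After op 15 (replace /spb 63): {"g":51,"spb":63,"vd":58}
After op 16 (replace /g 76): {"g":76,"spb":63,"vd":58}
After op 17 (replace /spb 13): {"g":76,"spb":13,"vd":58}
After op 18 (add /vd 28): {"g":76,"spb":13,"vd":28}
After op 19 (add /vd 20): {"g":76,"spb":13,"vd":20}
After op 20 (add /pf 50): {"g":76,"pf":50,"spb":13,"vd":20}
After op 21 (add /tbk 84): {"g":76,"pf":50,"spb":13,"tbk":84,"vd":20}
After op 22 (remove /spb): {"g":76,"pf":50,"tbk":84,"vd":20}
Size at the root: 4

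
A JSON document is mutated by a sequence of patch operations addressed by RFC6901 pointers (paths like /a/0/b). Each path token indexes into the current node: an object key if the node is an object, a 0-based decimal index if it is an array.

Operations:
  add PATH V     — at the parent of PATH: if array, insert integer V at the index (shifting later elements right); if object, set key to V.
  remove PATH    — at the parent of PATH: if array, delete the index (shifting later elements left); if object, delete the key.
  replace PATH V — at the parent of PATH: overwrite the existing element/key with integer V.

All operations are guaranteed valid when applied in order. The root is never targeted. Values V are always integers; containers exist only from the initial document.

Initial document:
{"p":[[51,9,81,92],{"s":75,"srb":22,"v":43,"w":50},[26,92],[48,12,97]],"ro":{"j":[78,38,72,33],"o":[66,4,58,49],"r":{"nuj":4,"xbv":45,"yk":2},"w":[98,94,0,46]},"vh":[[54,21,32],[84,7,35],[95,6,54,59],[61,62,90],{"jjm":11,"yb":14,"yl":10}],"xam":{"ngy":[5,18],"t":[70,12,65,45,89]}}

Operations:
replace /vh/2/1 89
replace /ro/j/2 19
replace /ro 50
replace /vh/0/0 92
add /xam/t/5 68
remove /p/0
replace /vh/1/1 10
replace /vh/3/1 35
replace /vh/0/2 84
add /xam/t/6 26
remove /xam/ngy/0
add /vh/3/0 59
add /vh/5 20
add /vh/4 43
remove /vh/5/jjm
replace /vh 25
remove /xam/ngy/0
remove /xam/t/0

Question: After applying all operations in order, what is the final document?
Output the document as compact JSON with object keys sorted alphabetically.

After op 1 (replace /vh/2/1 89): {"p":[[51,9,81,92],{"s":75,"srb":22,"v":43,"w":50},[26,92],[48,12,97]],"ro":{"j":[78,38,72,33],"o":[66,4,58,49],"r":{"nuj":4,"xbv":45,"yk":2},"w":[98,94,0,46]},"vh":[[54,21,32],[84,7,35],[95,89,54,59],[61,62,90],{"jjm":11,"yb":14,"yl":10}],"xam":{"ngy":[5,18],"t":[70,12,65,45,89]}}
After op 2 (replace /ro/j/2 19): {"p":[[51,9,81,92],{"s":75,"srb":22,"v":43,"w":50},[26,92],[48,12,97]],"ro":{"j":[78,38,19,33],"o":[66,4,58,49],"r":{"nuj":4,"xbv":45,"yk":2},"w":[98,94,0,46]},"vh":[[54,21,32],[84,7,35],[95,89,54,59],[61,62,90],{"jjm":11,"yb":14,"yl":10}],"xam":{"ngy":[5,18],"t":[70,12,65,45,89]}}
After op 3 (replace /ro 50): {"p":[[51,9,81,92],{"s":75,"srb":22,"v":43,"w":50},[26,92],[48,12,97]],"ro":50,"vh":[[54,21,32],[84,7,35],[95,89,54,59],[61,62,90],{"jjm":11,"yb":14,"yl":10}],"xam":{"ngy":[5,18],"t":[70,12,65,45,89]}}
After op 4 (replace /vh/0/0 92): {"p":[[51,9,81,92],{"s":75,"srb":22,"v":43,"w":50},[26,92],[48,12,97]],"ro":50,"vh":[[92,21,32],[84,7,35],[95,89,54,59],[61,62,90],{"jjm":11,"yb":14,"yl":10}],"xam":{"ngy":[5,18],"t":[70,12,65,45,89]}}
After op 5 (add /xam/t/5 68): {"p":[[51,9,81,92],{"s":75,"srb":22,"v":43,"w":50},[26,92],[48,12,97]],"ro":50,"vh":[[92,21,32],[84,7,35],[95,89,54,59],[61,62,90],{"jjm":11,"yb":14,"yl":10}],"xam":{"ngy":[5,18],"t":[70,12,65,45,89,68]}}
After op 6 (remove /p/0): {"p":[{"s":75,"srb":22,"v":43,"w":50},[26,92],[48,12,97]],"ro":50,"vh":[[92,21,32],[84,7,35],[95,89,54,59],[61,62,90],{"jjm":11,"yb":14,"yl":10}],"xam":{"ngy":[5,18],"t":[70,12,65,45,89,68]}}
After op 7 (replace /vh/1/1 10): {"p":[{"s":75,"srb":22,"v":43,"w":50},[26,92],[48,12,97]],"ro":50,"vh":[[92,21,32],[84,10,35],[95,89,54,59],[61,62,90],{"jjm":11,"yb":14,"yl":10}],"xam":{"ngy":[5,18],"t":[70,12,65,45,89,68]}}
After op 8 (replace /vh/3/1 35): {"p":[{"s":75,"srb":22,"v":43,"w":50},[26,92],[48,12,97]],"ro":50,"vh":[[92,21,32],[84,10,35],[95,89,54,59],[61,35,90],{"jjm":11,"yb":14,"yl":10}],"xam":{"ngy":[5,18],"t":[70,12,65,45,89,68]}}
After op 9 (replace /vh/0/2 84): {"p":[{"s":75,"srb":22,"v":43,"w":50},[26,92],[48,12,97]],"ro":50,"vh":[[92,21,84],[84,10,35],[95,89,54,59],[61,35,90],{"jjm":11,"yb":14,"yl":10}],"xam":{"ngy":[5,18],"t":[70,12,65,45,89,68]}}
After op 10 (add /xam/t/6 26): {"p":[{"s":75,"srb":22,"v":43,"w":50},[26,92],[48,12,97]],"ro":50,"vh":[[92,21,84],[84,10,35],[95,89,54,59],[61,35,90],{"jjm":11,"yb":14,"yl":10}],"xam":{"ngy":[5,18],"t":[70,12,65,45,89,68,26]}}
After op 11 (remove /xam/ngy/0): {"p":[{"s":75,"srb":22,"v":43,"w":50},[26,92],[48,12,97]],"ro":50,"vh":[[92,21,84],[84,10,35],[95,89,54,59],[61,35,90],{"jjm":11,"yb":14,"yl":10}],"xam":{"ngy":[18],"t":[70,12,65,45,89,68,26]}}
After op 12 (add /vh/3/0 59): {"p":[{"s":75,"srb":22,"v":43,"w":50},[26,92],[48,12,97]],"ro":50,"vh":[[92,21,84],[84,10,35],[95,89,54,59],[59,61,35,90],{"jjm":11,"yb":14,"yl":10}],"xam":{"ngy":[18],"t":[70,12,65,45,89,68,26]}}
After op 13 (add /vh/5 20): {"p":[{"s":75,"srb":22,"v":43,"w":50},[26,92],[48,12,97]],"ro":50,"vh":[[92,21,84],[84,10,35],[95,89,54,59],[59,61,35,90],{"jjm":11,"yb":14,"yl":10},20],"xam":{"ngy":[18],"t":[70,12,65,45,89,68,26]}}
After op 14 (add /vh/4 43): {"p":[{"s":75,"srb":22,"v":43,"w":50},[26,92],[48,12,97]],"ro":50,"vh":[[92,21,84],[84,10,35],[95,89,54,59],[59,61,35,90],43,{"jjm":11,"yb":14,"yl":10},20],"xam":{"ngy":[18],"t":[70,12,65,45,89,68,26]}}
After op 15 (remove /vh/5/jjm): {"p":[{"s":75,"srb":22,"v":43,"w":50},[26,92],[48,12,97]],"ro":50,"vh":[[92,21,84],[84,10,35],[95,89,54,59],[59,61,35,90],43,{"yb":14,"yl":10},20],"xam":{"ngy":[18],"t":[70,12,65,45,89,68,26]}}
After op 16 (replace /vh 25): {"p":[{"s":75,"srb":22,"v":43,"w":50},[26,92],[48,12,97]],"ro":50,"vh":25,"xam":{"ngy":[18],"t":[70,12,65,45,89,68,26]}}
After op 17 (remove /xam/ngy/0): {"p":[{"s":75,"srb":22,"v":43,"w":50},[26,92],[48,12,97]],"ro":50,"vh":25,"xam":{"ngy":[],"t":[70,12,65,45,89,68,26]}}
After op 18 (remove /xam/t/0): {"p":[{"s":75,"srb":22,"v":43,"w":50},[26,92],[48,12,97]],"ro":50,"vh":25,"xam":{"ngy":[],"t":[12,65,45,89,68,26]}}

Answer: {"p":[{"s":75,"srb":22,"v":43,"w":50},[26,92],[48,12,97]],"ro":50,"vh":25,"xam":{"ngy":[],"t":[12,65,45,89,68,26]}}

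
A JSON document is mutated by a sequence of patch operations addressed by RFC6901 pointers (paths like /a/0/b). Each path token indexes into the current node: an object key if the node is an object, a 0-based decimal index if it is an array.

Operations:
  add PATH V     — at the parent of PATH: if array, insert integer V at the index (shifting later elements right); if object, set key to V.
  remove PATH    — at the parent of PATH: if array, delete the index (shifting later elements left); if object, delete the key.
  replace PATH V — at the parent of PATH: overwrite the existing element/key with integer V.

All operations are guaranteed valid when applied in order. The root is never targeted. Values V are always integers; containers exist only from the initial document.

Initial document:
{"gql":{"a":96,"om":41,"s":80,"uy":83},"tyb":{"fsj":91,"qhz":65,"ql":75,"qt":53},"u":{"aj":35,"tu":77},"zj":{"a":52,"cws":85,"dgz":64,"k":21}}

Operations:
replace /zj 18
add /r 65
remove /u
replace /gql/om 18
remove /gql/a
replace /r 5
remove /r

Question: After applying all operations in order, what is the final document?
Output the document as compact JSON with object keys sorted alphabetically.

Answer: {"gql":{"om":18,"s":80,"uy":83},"tyb":{"fsj":91,"qhz":65,"ql":75,"qt":53},"zj":18}

Derivation:
After op 1 (replace /zj 18): {"gql":{"a":96,"om":41,"s":80,"uy":83},"tyb":{"fsj":91,"qhz":65,"ql":75,"qt":53},"u":{"aj":35,"tu":77},"zj":18}
After op 2 (add /r 65): {"gql":{"a":96,"om":41,"s":80,"uy":83},"r":65,"tyb":{"fsj":91,"qhz":65,"ql":75,"qt":53},"u":{"aj":35,"tu":77},"zj":18}
After op 3 (remove /u): {"gql":{"a":96,"om":41,"s":80,"uy":83},"r":65,"tyb":{"fsj":91,"qhz":65,"ql":75,"qt":53},"zj":18}
After op 4 (replace /gql/om 18): {"gql":{"a":96,"om":18,"s":80,"uy":83},"r":65,"tyb":{"fsj":91,"qhz":65,"ql":75,"qt":53},"zj":18}
After op 5 (remove /gql/a): {"gql":{"om":18,"s":80,"uy":83},"r":65,"tyb":{"fsj":91,"qhz":65,"ql":75,"qt":53},"zj":18}
After op 6 (replace /r 5): {"gql":{"om":18,"s":80,"uy":83},"r":5,"tyb":{"fsj":91,"qhz":65,"ql":75,"qt":53},"zj":18}
After op 7 (remove /r): {"gql":{"om":18,"s":80,"uy":83},"tyb":{"fsj":91,"qhz":65,"ql":75,"qt":53},"zj":18}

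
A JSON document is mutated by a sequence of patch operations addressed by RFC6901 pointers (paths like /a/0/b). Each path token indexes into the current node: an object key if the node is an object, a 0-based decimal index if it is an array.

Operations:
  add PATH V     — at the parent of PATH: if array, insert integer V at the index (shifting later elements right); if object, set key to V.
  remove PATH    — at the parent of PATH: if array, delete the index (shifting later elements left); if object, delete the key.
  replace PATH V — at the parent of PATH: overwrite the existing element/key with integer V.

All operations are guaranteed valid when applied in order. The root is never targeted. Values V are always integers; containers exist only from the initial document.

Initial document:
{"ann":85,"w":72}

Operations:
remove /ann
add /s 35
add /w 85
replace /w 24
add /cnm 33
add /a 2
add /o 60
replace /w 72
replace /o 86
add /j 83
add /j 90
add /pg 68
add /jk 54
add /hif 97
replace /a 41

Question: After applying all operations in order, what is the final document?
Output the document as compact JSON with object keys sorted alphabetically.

Answer: {"a":41,"cnm":33,"hif":97,"j":90,"jk":54,"o":86,"pg":68,"s":35,"w":72}

Derivation:
After op 1 (remove /ann): {"w":72}
After op 2 (add /s 35): {"s":35,"w":72}
After op 3 (add /w 85): {"s":35,"w":85}
After op 4 (replace /w 24): {"s":35,"w":24}
After op 5 (add /cnm 33): {"cnm":33,"s":35,"w":24}
After op 6 (add /a 2): {"a":2,"cnm":33,"s":35,"w":24}
After op 7 (add /o 60): {"a":2,"cnm":33,"o":60,"s":35,"w":24}
After op 8 (replace /w 72): {"a":2,"cnm":33,"o":60,"s":35,"w":72}
After op 9 (replace /o 86): {"a":2,"cnm":33,"o":86,"s":35,"w":72}
After op 10 (add /j 83): {"a":2,"cnm":33,"j":83,"o":86,"s":35,"w":72}
After op 11 (add /j 90): {"a":2,"cnm":33,"j":90,"o":86,"s":35,"w":72}
After op 12 (add /pg 68): {"a":2,"cnm":33,"j":90,"o":86,"pg":68,"s":35,"w":72}
After op 13 (add /jk 54): {"a":2,"cnm":33,"j":90,"jk":54,"o":86,"pg":68,"s":35,"w":72}
After op 14 (add /hif 97): {"a":2,"cnm":33,"hif":97,"j":90,"jk":54,"o":86,"pg":68,"s":35,"w":72}
After op 15 (replace /a 41): {"a":41,"cnm":33,"hif":97,"j":90,"jk":54,"o":86,"pg":68,"s":35,"w":72}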